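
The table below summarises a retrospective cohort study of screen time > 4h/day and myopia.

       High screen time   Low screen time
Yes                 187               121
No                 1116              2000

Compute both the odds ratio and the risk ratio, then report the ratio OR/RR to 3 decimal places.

1.101

Reading the table with exposure as columns: a = 187 (High screen time, case), b = 1116 (High screen time, non-case), c = 121 (Low screen time, case), d = 2000.
OR = (187·2000)/(1116·121) = 374000/135036 = 2.76963
Risk in exposed = 187/1303 = 0.14351; risk in unexposed = 121/2121 = 0.05705; RR = 2.51566
OR/RR = 2.76963 / 2.51566 = 1.10095
The outcome is not rare, so the OR lies further from 1 than the RR.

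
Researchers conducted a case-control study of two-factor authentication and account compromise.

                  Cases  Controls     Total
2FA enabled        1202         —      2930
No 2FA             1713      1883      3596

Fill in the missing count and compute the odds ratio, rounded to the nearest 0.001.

The missing cell is in the exposed row: 2930 − 1202 = 1728.
So a = 1202, b = 1728, c = 1713, d = 1883.
OR = (a·d)/(b·c) = (1202 × 1883) / (1728 × 1713) = 2263366 / 2960064 = 0.76463

0.765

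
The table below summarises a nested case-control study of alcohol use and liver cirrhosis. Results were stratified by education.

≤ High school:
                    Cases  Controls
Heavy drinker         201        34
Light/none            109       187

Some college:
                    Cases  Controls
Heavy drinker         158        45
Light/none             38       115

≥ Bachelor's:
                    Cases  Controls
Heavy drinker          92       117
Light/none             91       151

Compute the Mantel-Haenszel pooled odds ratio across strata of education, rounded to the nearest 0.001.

4.313

OR_MH = Σ(aᵢdᵢ/nᵢ) / Σ(bᵢcᵢ/nᵢ), where nᵢ is the stratum total.
Stratum 1 (≤ High school): n = 531; a·d/n = 201·187/531 = 70.7853; b·c/n = 34·109/531 = 6.9793
Stratum 2 (Some college): n = 356; a·d/n = 158·115/356 = 51.0393; b·c/n = 45·38/356 = 4.8034
Stratum 3 (≥ Bachelor's): n = 451; a·d/n = 92·151/451 = 30.8027; b·c/n = 117·91/451 = 23.6075
OR_MH = (70.7853 + 51.0393 + 30.8027) / (6.9793 + 4.8034 + 23.6075) = 152.6273 / 35.3902 = 4.31270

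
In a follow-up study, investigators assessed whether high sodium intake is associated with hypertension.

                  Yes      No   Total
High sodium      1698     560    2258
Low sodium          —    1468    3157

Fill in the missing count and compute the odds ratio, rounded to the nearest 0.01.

2.64

The missing cell is in the unexposed row: 3157 − 1468 = 1689.
So a = 1698, b = 560, c = 1689, d = 1468.
OR = (a·d)/(b·c) = (1698 × 1468) / (560 × 1689) = 2492664 / 945840 = 2.63540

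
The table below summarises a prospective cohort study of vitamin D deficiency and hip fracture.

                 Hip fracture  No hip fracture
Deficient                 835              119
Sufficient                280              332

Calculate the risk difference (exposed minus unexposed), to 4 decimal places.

0.4177

Cells: a = 835, b = 119, c = 280, d = 332.
Risk in exposed = 835/954 = 0.875262; risk in unexposed = 280/612 = 0.457516.
Risk difference = 0.875262 − 0.457516 = 0.417746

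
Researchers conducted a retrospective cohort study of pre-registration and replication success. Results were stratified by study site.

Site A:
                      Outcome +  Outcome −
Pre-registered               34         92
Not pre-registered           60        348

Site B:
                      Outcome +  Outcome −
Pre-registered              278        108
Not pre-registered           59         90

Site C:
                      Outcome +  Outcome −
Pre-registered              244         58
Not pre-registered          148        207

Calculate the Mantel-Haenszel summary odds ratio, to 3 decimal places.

4.129

OR_MH = Σ(aᵢdᵢ/nᵢ) / Σ(bᵢcᵢ/nᵢ), where nᵢ is the stratum total.
Stratum 1 (Site A): n = 534; a·d/n = 34·348/534 = 22.1573; b·c/n = 92·60/534 = 10.3371
Stratum 2 (Site B): n = 535; a·d/n = 278·90/535 = 46.7664; b·c/n = 108·59/535 = 11.9103
Stratum 3 (Site C): n = 657; a·d/n = 244·207/657 = 76.8767; b·c/n = 58·148/657 = 13.0654
OR_MH = (22.1573 + 46.7664 + 76.8767) / (10.3371 + 11.9103 + 13.0654) = 145.8004 / 35.3128 = 4.12882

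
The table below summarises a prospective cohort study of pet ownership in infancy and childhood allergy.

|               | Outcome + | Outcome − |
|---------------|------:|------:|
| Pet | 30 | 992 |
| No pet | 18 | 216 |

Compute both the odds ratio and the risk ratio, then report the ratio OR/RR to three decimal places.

0.951

Cells: a = 30, b = 992, c = 18, d = 216.
OR = (30·216)/(992·18) = 6480/17856 = 0.36290
Risk in exposed = 30/1022 = 0.02935; risk in unexposed = 18/234 = 0.07692; RR = 0.38160
OR/RR = 0.36290 / 0.38160 = 0.95099
The outcome is rare in both groups, so OR ≈ RR (ratio near 1).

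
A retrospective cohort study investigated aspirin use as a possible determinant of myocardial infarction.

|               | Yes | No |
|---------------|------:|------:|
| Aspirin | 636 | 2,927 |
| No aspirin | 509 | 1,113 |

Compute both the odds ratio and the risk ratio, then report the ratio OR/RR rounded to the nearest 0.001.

Cells: a = 636, b = 2927, c = 509, d = 1113.
OR = (636·1113)/(2927·509) = 707868/1489843 = 0.47513
Risk in exposed = 636/3563 = 0.17850; risk in unexposed = 509/1622 = 0.31381; RR = 0.56882
OR/RR = 0.47513 / 0.56882 = 0.83529
The outcome is not rare, so the OR lies further from 1 than the RR.

0.835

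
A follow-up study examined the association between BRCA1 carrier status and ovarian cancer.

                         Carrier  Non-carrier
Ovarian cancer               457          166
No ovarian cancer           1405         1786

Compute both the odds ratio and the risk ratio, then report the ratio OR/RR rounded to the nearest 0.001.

Reading the table with exposure as columns: a = 457 (Carrier, case), b = 1405 (Carrier, non-case), c = 166 (Non-carrier, case), d = 1786.
OR = (457·1786)/(1405·166) = 816202/233230 = 3.49956
Risk in exposed = 457/1862 = 0.24544; risk in unexposed = 166/1952 = 0.08504; RR = 2.88608
OR/RR = 3.49956 / 2.88608 = 1.21256
The outcome is not rare, so the OR lies further from 1 than the RR.

1.213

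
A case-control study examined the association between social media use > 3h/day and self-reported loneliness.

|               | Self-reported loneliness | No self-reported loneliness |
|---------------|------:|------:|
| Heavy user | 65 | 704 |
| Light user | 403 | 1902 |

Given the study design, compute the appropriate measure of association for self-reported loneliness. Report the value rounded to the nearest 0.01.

0.44

Cells: a = 65, b = 704, c = 403, d = 1902.
This is a case-control study: participants were sampled on outcome status, so risks in the source population cannot be estimated directly — relative risk is not valid here. The odds ratio is the appropriate measure.
OR = (a·d)/(b·c) = (65 × 1902) / (704 × 403) = 123630 / 283712 = 0.43576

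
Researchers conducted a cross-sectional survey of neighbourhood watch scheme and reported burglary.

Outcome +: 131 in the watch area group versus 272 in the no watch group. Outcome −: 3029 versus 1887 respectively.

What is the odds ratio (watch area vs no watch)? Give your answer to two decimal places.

0.30

From the description: a = 131, b = 3029, c = 272, d = 1887.
OR = (a·d)/(b·c) = (131 × 1887) / (3029 × 272) = 247197 / 823888 = 0.30004
Exposure is associated with lower odds of reported burglary (OR = 0.30 < 1).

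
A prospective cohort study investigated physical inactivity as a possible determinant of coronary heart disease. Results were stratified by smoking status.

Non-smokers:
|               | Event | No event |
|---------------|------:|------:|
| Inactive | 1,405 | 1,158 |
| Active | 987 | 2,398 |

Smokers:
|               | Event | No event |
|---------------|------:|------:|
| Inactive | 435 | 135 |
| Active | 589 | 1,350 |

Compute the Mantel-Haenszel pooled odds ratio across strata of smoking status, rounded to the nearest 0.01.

OR_MH = Σ(aᵢdᵢ/nᵢ) / Σ(bᵢcᵢ/nᵢ), where nᵢ is the stratum total.
Stratum 1 (Non-smokers): n = 5948; a·d/n = 1405·2398/5948 = 566.4408; b·c/n = 1158·987/5948 = 192.1564
Stratum 2 (Smokers): n = 2509; a·d/n = 435·1350/2509 = 234.0574; b·c/n = 135·589/2509 = 31.6919
OR_MH = (566.4408 + 234.0574) / (192.1564 + 31.6919) = 800.4982 / 223.8483 = 3.57608

3.58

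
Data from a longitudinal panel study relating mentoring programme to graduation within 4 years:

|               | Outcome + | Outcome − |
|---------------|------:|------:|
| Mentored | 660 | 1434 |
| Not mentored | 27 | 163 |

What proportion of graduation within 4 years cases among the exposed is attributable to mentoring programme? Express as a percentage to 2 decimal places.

Cells: a = 660, b = 1434, c = 27, d = 163.
Risk in exposed = 660/2094 = 0.31519; risk in unexposed = 27/190 = 0.14211.
RR = 0.31519/0.14211 = 2.21798
AR% = (RR − 1)/RR × 100 = (2.21798 − 1)/2.21798 × 100 = 54.9139%

54.91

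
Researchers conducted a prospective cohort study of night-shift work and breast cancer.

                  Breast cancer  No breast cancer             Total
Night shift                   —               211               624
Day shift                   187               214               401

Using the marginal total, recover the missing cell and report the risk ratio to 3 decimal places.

The missing cell is in the exposed row: 624 − 211 = 413.
So a = 413, b = 211, c = 187, d = 214.
RR = [a/(a+b)] / [c/(c+d)] = (413/624) / (187/401) = 0.66186/0.46633 = 1.41928

1.419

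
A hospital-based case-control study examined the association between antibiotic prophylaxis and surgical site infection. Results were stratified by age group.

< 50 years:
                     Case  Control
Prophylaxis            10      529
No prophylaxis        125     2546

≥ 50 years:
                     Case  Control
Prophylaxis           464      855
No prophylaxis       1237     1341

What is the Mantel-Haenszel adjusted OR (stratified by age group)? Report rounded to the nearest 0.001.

OR_MH = Σ(aᵢdᵢ/nᵢ) / Σ(bᵢcᵢ/nᵢ), where nᵢ is the stratum total.
Stratum 1 (< 50 years): n = 3210; a·d/n = 10·2546/3210 = 7.9315; b·c/n = 529·125/3210 = 20.5997
Stratum 2 (≥ 50 years): n = 3897; a·d/n = 464·1341/3897 = 159.6674; b·c/n = 855·1237/3897 = 271.3972
OR_MH = (7.9315 + 159.6674) / (20.5997 + 271.3972) = 167.5989 / 291.9969 = 0.57397

0.574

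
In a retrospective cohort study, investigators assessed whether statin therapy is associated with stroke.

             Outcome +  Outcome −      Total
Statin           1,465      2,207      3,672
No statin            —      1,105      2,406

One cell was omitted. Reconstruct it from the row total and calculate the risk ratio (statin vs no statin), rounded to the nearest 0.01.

0.74

The missing cell is in the unexposed row: 2406 − 1105 = 1301.
So a = 1465, b = 2207, c = 1301, d = 1105.
RR = [a/(a+b)] / [c/(c+d)] = (1465/3672) / (1301/2406) = 0.39897/0.54073 = 0.73782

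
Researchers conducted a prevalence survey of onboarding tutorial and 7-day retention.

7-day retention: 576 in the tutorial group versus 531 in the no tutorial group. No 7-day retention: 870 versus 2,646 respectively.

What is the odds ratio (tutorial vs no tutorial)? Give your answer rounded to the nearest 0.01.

3.30

From the description: a = 576, b = 870, c = 531, d = 2646.
OR = (a·d)/(b·c) = (576 × 2646) / (870 × 531) = 1524096 / 461970 = 3.29912
The odds of 7-day retention are about 3.30 times as high in the tutorial group.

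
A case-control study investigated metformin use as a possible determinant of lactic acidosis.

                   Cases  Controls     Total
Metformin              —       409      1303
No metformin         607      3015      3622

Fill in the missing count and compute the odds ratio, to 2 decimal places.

The missing cell is in the exposed row: 1303 − 409 = 894.
So a = 894, b = 409, c = 607, d = 3015.
OR = (a·d)/(b·c) = (894 × 3015) / (409 × 607) = 2695410 / 248263 = 10.85707

10.86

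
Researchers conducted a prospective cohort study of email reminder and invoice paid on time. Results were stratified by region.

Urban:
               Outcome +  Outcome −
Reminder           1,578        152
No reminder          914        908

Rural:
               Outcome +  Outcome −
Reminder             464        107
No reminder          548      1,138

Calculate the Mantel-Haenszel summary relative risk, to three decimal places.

RR_MH = Σ(aᵢ·n₀ᵢ/nᵢ) / Σ(cᵢ·n₁ᵢ/nᵢ), with n₁ᵢ = aᵢ+bᵢ (exposed), n₀ᵢ = cᵢ+dᵢ (unexposed), nᵢ = n₁ᵢ+n₀ᵢ.
Stratum 1 (Urban): n₁ = 1730, n₀ = 1822, n = 3552; a·n₀/n = 1578·1822/3552 = 809.4358; c·n₁/n = 914·1730/3552 = 445.1633
Stratum 2 (Rural): n₁ = 571, n₀ = 1686, n = 2257; a·n₀/n = 464·1686/2257 = 346.6123; c·n₁/n = 548·571/2257 = 138.6389
RR_MH = (809.4358 + 346.6123) / (445.1633 + 138.6389) = 1156.0481 / 583.8022 = 1.98021

1.980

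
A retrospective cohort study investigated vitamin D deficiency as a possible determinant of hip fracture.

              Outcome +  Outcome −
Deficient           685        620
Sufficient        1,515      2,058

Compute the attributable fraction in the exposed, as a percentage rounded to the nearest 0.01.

Cells: a = 685, b = 620, c = 1515, d = 2058.
Risk in exposed = 685/1305 = 0.52490; risk in unexposed = 1515/3573 = 0.42401.
RR = 0.52490/0.42401 = 1.23794
AR% = (RR − 1)/RR × 100 = (1.23794 − 1)/1.23794 × 100 = 19.2208%

19.22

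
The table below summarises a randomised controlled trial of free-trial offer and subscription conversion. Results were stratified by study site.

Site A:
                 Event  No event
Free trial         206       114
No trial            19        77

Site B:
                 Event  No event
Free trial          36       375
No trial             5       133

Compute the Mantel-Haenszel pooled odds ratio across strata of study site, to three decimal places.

OR_MH = Σ(aᵢdᵢ/nᵢ) / Σ(bᵢcᵢ/nᵢ), where nᵢ is the stratum total.
Stratum 1 (Site A): n = 416; a·d/n = 206·77/416 = 38.1298; b·c/n = 114·19/416 = 5.2067
Stratum 2 (Site B): n = 549; a·d/n = 36·133/549 = 8.7213; b·c/n = 375·5/549 = 3.4153
OR_MH = (38.1298 + 8.7213) / (5.2067 + 3.4153) = 46.8511 / 8.6220 = 5.43388

5.434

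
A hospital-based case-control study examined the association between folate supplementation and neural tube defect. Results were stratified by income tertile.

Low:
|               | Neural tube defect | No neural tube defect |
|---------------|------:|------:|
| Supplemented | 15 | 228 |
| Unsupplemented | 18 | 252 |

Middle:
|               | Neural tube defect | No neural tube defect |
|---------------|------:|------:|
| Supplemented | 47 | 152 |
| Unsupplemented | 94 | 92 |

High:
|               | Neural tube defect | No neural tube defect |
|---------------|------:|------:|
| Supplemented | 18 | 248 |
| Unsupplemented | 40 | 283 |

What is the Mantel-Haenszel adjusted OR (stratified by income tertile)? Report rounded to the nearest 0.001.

OR_MH = Σ(aᵢdᵢ/nᵢ) / Σ(bᵢcᵢ/nᵢ), where nᵢ is the stratum total.
Stratum 1 (Low): n = 513; a·d/n = 15·252/513 = 7.3684; b·c/n = 228·18/513 = 8.0000
Stratum 2 (Middle): n = 385; a·d/n = 47·92/385 = 11.2312; b·c/n = 152·94/385 = 37.1117
Stratum 3 (High): n = 589; a·d/n = 18·283/589 = 8.6486; b·c/n = 248·40/589 = 16.8421
OR_MH = (7.3684 + 11.2312 + 8.6486) / (8.0000 + 37.1117 + 16.8421) = 27.2481 / 61.9538 = 0.43981

0.440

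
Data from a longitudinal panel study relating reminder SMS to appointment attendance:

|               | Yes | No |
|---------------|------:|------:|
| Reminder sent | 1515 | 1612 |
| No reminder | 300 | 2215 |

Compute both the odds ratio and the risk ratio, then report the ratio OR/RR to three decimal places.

Cells: a = 1515, b = 1612, c = 300, d = 2215.
OR = (1515·2215)/(1612·300) = 3355725/483600 = 6.93905
Risk in exposed = 1515/3127 = 0.48449; risk in unexposed = 300/2515 = 0.11928; RR = 4.06164
OR/RR = 6.93905 / 4.06164 = 1.70844
The outcome is not rare, so the OR lies further from 1 than the RR.

1.708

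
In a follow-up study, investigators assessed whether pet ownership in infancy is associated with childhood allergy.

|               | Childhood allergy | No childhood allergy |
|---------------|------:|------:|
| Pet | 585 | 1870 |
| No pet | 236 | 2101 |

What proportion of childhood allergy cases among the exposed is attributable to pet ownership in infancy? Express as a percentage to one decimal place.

57.6

Cells: a = 585, b = 1870, c = 236, d = 2101.
Risk in exposed = 585/2455 = 0.23829; risk in unexposed = 236/2337 = 0.10098.
RR = 0.23829/0.10098 = 2.35967
AR% = (RR − 1)/RR × 100 = (2.35967 − 1)/2.35967 × 100 = 57.6212%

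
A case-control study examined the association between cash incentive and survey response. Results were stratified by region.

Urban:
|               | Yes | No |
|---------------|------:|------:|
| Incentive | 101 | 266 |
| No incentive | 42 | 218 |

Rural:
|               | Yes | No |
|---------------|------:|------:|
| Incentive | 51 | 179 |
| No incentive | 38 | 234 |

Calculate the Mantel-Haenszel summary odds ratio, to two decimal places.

OR_MH = Σ(aᵢdᵢ/nᵢ) / Σ(bᵢcᵢ/nᵢ), where nᵢ is the stratum total.
Stratum 1 (Urban): n = 627; a·d/n = 101·218/627 = 35.1164; b·c/n = 266·42/627 = 17.8182
Stratum 2 (Rural): n = 502; a·d/n = 51·234/502 = 23.7729; b·c/n = 179·38/502 = 13.5498
OR_MH = (35.1164 + 23.7729) / (17.8182 + 13.5498) = 58.8893 / 31.3680 = 1.87737

1.88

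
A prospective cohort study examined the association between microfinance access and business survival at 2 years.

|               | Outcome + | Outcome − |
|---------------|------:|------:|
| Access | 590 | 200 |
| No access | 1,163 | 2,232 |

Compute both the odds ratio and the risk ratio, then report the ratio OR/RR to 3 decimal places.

2.597

Cells: a = 590, b = 200, c = 1163, d = 2232.
OR = (590·2232)/(200·1163) = 1316880/232600 = 5.66156
Risk in exposed = 590/790 = 0.74684; risk in unexposed = 1163/3395 = 0.34256; RR = 2.18014
OR/RR = 5.66156 / 2.18014 = 2.59688
The outcome is not rare, so the OR lies further from 1 than the RR.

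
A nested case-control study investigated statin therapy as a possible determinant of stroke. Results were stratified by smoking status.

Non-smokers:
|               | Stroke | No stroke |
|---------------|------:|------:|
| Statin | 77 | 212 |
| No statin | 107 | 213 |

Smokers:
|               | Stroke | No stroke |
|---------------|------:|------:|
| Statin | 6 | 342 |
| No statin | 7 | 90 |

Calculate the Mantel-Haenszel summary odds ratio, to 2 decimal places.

0.66

OR_MH = Σ(aᵢdᵢ/nᵢ) / Σ(bᵢcᵢ/nᵢ), where nᵢ is the stratum total.
Stratum 1 (Non-smokers): n = 609; a·d/n = 77·213/609 = 26.9310; b·c/n = 212·107/609 = 37.2479
Stratum 2 (Smokers): n = 445; a·d/n = 6·90/445 = 1.2135; b·c/n = 342·7/445 = 5.3798
OR_MH = (26.9310 + 1.2135) / (37.2479 + 5.3798) = 28.1445 / 42.6277 = 0.66024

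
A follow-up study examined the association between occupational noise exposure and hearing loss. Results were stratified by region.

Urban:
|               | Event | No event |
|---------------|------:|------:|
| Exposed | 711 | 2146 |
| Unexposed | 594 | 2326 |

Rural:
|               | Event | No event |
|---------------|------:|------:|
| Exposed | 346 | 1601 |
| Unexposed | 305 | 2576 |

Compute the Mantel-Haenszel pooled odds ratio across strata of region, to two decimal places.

1.46

OR_MH = Σ(aᵢdᵢ/nᵢ) / Σ(bᵢcᵢ/nᵢ), where nᵢ is the stratum total.
Stratum 1 (Urban): n = 5777; a·d/n = 711·2326/5777 = 286.2707; b·c/n = 2146·594/5777 = 220.6550
Stratum 2 (Rural): n = 4828; a·d/n = 346·2576/4828 = 184.6098; b·c/n = 1601·305/4828 = 101.1402
OR_MH = (286.2707 + 184.6098) / (220.6550 + 101.1402) = 470.8805 / 321.7952 = 1.46329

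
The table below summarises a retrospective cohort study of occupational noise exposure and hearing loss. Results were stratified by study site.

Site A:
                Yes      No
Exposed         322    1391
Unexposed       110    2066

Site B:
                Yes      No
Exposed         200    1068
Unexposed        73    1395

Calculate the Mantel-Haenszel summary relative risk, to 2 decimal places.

3.49

RR_MH = Σ(aᵢ·n₀ᵢ/nᵢ) / Σ(cᵢ·n₁ᵢ/nᵢ), with n₁ᵢ = aᵢ+bᵢ (exposed), n₀ᵢ = cᵢ+dᵢ (unexposed), nᵢ = n₁ᵢ+n₀ᵢ.
Stratum 1 (Site A): n₁ = 1713, n₀ = 2176, n = 3889; a·n₀/n = 322·2176/3889 = 180.1677; c·n₁/n = 110·1713/3889 = 48.4520
Stratum 2 (Site B): n₁ = 1268, n₀ = 1468, n = 2736; a·n₀/n = 200·1468/2736 = 107.3099; c·n₁/n = 73·1268/2736 = 33.8319
RR_MH = (180.1677 + 107.3099) / (48.4520 + 33.8319) = 287.4776 / 82.2839 = 3.49373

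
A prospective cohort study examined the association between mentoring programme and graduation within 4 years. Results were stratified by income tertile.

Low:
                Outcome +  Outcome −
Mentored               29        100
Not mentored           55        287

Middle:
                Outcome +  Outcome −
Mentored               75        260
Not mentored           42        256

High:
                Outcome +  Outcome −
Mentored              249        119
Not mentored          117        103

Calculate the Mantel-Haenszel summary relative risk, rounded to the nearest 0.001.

RR_MH = Σ(aᵢ·n₀ᵢ/nᵢ) / Σ(cᵢ·n₁ᵢ/nᵢ), with n₁ᵢ = aᵢ+bᵢ (exposed), n₀ᵢ = cᵢ+dᵢ (unexposed), nᵢ = n₁ᵢ+n₀ᵢ.
Stratum 1 (Low): n₁ = 129, n₀ = 342, n = 471; a·n₀/n = 29·342/471 = 21.0573; c·n₁/n = 55·129/471 = 15.0637
Stratum 2 (Middle): n₁ = 335, n₀ = 298, n = 633; a·n₀/n = 75·298/633 = 35.3081; c·n₁/n = 42·335/633 = 22.2275
Stratum 3 (High): n₁ = 368, n₀ = 220, n = 588; a·n₀/n = 249·220/588 = 93.1633; c·n₁/n = 117·368/588 = 73.2245
RR_MH = (21.0573 + 35.3081 + 93.1633) / (15.0637 + 22.2275 + 73.2245) = 149.5286 / 110.5157 = 1.35301

1.353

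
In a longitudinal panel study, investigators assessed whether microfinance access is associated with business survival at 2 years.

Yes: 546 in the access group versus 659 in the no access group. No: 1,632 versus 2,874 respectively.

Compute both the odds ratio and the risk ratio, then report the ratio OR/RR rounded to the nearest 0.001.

1.086

From the description: a = 546, b = 1632, c = 659, d = 2874.
OR = (546·2874)/(1632·659) = 1569204/1075488 = 1.45906
Risk in exposed = 546/2178 = 0.25069; risk in unexposed = 659/3533 = 0.18653; RR = 1.34398
OR/RR = 1.45906 / 1.34398 = 1.08563
The outcome is not rare, so the OR lies further from 1 than the RR.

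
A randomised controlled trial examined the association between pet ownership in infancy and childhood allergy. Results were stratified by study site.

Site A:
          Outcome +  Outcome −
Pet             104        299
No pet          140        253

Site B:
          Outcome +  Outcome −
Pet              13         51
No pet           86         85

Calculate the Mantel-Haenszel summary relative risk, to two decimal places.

RR_MH = Σ(aᵢ·n₀ᵢ/nᵢ) / Σ(cᵢ·n₁ᵢ/nᵢ), with n₁ᵢ = aᵢ+bᵢ (exposed), n₀ᵢ = cᵢ+dᵢ (unexposed), nᵢ = n₁ᵢ+n₀ᵢ.
Stratum 1 (Site A): n₁ = 403, n₀ = 393, n = 796; a·n₀/n = 104·393/796 = 51.3467; c·n₁/n = 140·403/796 = 70.8794
Stratum 2 (Site B): n₁ = 64, n₀ = 171, n = 235; a·n₀/n = 13·171/235 = 9.4596; c·n₁/n = 86·64/235 = 23.4213
RR_MH = (51.3467 + 9.4596) / (70.8794 + 23.4213) = 60.8063 / 94.3007 = 0.64481

0.64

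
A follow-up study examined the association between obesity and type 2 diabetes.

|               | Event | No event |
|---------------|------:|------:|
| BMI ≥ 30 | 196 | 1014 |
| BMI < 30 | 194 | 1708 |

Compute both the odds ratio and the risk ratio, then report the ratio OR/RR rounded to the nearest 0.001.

Cells: a = 196, b = 1014, c = 194, d = 1708.
OR = (196·1708)/(1014·194) = 334768/196716 = 1.70178
Risk in exposed = 196/1210 = 0.16198; risk in unexposed = 194/1902 = 0.10200; RR = 1.58811
OR/RR = 1.70178 / 1.58811 = 1.07158
The outcome is not rare, so the OR lies further from 1 than the RR.

1.072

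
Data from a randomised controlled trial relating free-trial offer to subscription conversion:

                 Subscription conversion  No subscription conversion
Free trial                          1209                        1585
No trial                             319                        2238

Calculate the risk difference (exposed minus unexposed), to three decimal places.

Cells: a = 1209, b = 1585, c = 319, d = 2238.
Risk in exposed = 1209/2794 = 0.432713; risk in unexposed = 319/2557 = 0.124756.
Risk difference = 0.432713 − 0.124756 = 0.307957

0.308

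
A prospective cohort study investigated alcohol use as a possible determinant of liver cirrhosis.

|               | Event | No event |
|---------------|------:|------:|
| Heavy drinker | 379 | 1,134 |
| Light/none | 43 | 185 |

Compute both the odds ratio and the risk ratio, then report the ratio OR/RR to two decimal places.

1.08

Cells: a = 379, b = 1134, c = 43, d = 185.
OR = (379·185)/(1134·43) = 70115/48762 = 1.43790
Risk in exposed = 379/1513 = 0.25050; risk in unexposed = 43/228 = 0.18860; RR = 1.32821
OR/RR = 1.43790 / 1.32821 = 1.08259
The outcome is not rare, so the OR lies further from 1 than the RR.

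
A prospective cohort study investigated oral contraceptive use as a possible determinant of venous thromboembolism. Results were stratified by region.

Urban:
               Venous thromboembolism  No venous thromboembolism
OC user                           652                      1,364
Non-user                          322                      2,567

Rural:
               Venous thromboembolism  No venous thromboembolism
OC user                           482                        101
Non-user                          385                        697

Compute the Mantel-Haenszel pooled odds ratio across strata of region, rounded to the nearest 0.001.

4.810

OR_MH = Σ(aᵢdᵢ/nᵢ) / Σ(bᵢcᵢ/nᵢ), where nᵢ is the stratum total.
Stratum 1 (Urban): n = 4905; a·d/n = 652·2567/4905 = 341.2200; b·c/n = 1364·322/4905 = 89.5429
Stratum 2 (Rural): n = 1665; a·d/n = 482·697/1665 = 201.7742; b·c/n = 101·385/1665 = 23.3544
OR_MH = (341.2200 + 201.7742) / (89.5429 + 23.3544) = 542.9942 / 112.8973 = 4.80963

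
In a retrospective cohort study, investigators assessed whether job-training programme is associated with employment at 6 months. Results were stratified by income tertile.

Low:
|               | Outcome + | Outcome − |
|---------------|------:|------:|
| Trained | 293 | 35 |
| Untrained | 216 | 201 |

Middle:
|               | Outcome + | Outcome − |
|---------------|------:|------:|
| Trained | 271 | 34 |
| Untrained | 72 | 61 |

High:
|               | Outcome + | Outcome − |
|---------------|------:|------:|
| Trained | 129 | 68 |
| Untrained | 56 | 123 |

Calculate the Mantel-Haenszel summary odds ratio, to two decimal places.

OR_MH = Σ(aᵢdᵢ/nᵢ) / Σ(bᵢcᵢ/nᵢ), where nᵢ is the stratum total.
Stratum 1 (Low): n = 745; a·d/n = 293·201/745 = 79.0510; b·c/n = 35·216/745 = 10.1477
Stratum 2 (Middle): n = 438; a·d/n = 271·61/438 = 37.7420; b·c/n = 34·72/438 = 5.5890
Stratum 3 (High): n = 376; a·d/n = 129·123/376 = 42.1995; b·c/n = 68·56/376 = 10.1277
OR_MH = (79.0510 + 37.7420 + 42.1995) / (10.1477 + 5.5890 + 10.1277) = 158.9925 / 25.8644 = 6.14717

6.15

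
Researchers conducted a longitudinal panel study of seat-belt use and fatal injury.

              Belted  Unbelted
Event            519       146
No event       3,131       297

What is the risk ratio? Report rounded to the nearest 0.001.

Reading the table with exposure as columns: a = 519 (Belted, case), b = 3131 (Belted, non-case), c = 146 (Unbelted, case), d = 297.
Risk in exposed = 519/3650 = 0.14219; risk in unexposed = 146/443 = 0.32957.
RR = 0.14219 / 0.32957 = 0.43144
The risk is 57% lower among the exposed than among the unexposed.

0.431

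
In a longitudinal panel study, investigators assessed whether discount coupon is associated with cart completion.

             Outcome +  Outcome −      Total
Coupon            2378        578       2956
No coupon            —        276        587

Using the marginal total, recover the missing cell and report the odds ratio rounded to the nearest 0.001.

3.651

The missing cell is in the unexposed row: 587 − 276 = 311.
So a = 2378, b = 578, c = 311, d = 276.
OR = (a·d)/(b·c) = (2378 × 276) / (578 × 311) = 656328 / 179758 = 3.65118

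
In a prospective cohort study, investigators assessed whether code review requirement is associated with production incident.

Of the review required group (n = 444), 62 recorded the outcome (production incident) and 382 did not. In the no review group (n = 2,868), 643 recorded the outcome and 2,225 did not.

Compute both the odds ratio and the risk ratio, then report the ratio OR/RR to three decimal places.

From the description: a = 62, b = 382, c = 643, d = 2225.
OR = (62·2225)/(382·643) = 137950/245626 = 0.56163
Risk in exposed = 62/444 = 0.13964; risk in unexposed = 643/2868 = 0.22420; RR = 0.62284
OR/RR = 0.56163 / 0.62284 = 0.90172
The outcome is not rare, so the OR lies further from 1 than the RR.

0.902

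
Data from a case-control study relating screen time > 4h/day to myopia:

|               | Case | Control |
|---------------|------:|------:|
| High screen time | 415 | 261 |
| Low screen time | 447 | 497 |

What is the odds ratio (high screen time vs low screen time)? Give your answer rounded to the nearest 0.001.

1.768

Cells: a = 415, b = 261, c = 447, d = 497.
OR = (a·d)/(b·c) = (415 × 497) / (261 × 447) = 206255 / 116667 = 1.76789
The odds of myopia are about 1.77 times as high in the high screen time group.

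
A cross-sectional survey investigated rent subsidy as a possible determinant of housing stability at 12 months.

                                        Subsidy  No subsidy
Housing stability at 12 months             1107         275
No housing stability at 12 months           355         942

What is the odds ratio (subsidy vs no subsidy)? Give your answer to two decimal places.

Reading the table with exposure as columns: a = 1107 (Subsidy, case), b = 355 (Subsidy, non-case), c = 275 (No subsidy, case), d = 942.
OR = (a·d)/(b·c) = (1107 × 942) / (355 × 275) = 1042794 / 97625 = 10.68163
The odds of housing stability at 12 months are about 10.68 times as high in the subsidy group.

10.68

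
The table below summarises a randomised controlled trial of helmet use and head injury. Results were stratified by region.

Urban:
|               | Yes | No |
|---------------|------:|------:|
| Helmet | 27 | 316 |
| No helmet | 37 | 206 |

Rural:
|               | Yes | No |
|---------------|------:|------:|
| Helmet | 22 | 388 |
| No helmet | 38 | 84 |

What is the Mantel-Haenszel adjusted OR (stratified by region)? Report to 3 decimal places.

OR_MH = Σ(aᵢdᵢ/nᵢ) / Σ(bᵢcᵢ/nᵢ), where nᵢ is the stratum total.
Stratum 1 (Urban): n = 586; a·d/n = 27·206/586 = 9.4915; b·c/n = 316·37/586 = 19.9522
Stratum 2 (Rural): n = 532; a·d/n = 22·84/532 = 3.4737; b·c/n = 388·38/532 = 27.7143
OR_MH = (9.4915 + 3.4737) / (19.9522 + 27.7143) = 12.9652 / 47.6665 = 0.27200

0.272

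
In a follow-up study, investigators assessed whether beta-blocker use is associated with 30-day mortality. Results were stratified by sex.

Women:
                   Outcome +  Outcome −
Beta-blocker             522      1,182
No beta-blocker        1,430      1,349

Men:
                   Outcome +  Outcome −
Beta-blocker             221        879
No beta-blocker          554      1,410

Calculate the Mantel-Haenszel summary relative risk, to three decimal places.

0.627

RR_MH = Σ(aᵢ·n₀ᵢ/nᵢ) / Σ(cᵢ·n₁ᵢ/nᵢ), with n₁ᵢ = aᵢ+bᵢ (exposed), n₀ᵢ = cᵢ+dᵢ (unexposed), nᵢ = n₁ᵢ+n₀ᵢ.
Stratum 1 (Women): n₁ = 1704, n₀ = 2779, n = 4483; a·n₀/n = 522·2779/4483 = 323.5864; c·n₁/n = 1430·1704/4483 = 543.5467
Stratum 2 (Men): n₁ = 1100, n₀ = 1964, n = 3064; a·n₀/n = 221·1964/3064 = 141.6593; c·n₁/n = 554·1100/3064 = 198.8903
RR_MH = (323.5864 + 141.6593) / (543.5467 + 198.8903) = 465.2457 / 742.4371 = 0.62665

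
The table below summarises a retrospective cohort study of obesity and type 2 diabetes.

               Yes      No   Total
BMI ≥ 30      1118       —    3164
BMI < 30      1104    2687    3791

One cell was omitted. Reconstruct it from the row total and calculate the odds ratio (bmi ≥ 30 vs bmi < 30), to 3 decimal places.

1.330

The missing cell is in the exposed row: 3164 − 1118 = 2046.
So a = 1118, b = 2046, c = 1104, d = 2687.
OR = (a·d)/(b·c) = (1118 × 2687) / (2046 × 1104) = 3004066 / 2258784 = 1.32995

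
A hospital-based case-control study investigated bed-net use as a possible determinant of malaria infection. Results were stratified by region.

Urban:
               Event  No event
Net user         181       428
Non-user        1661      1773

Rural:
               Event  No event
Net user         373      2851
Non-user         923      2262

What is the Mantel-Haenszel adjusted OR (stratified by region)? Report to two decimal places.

OR_MH = Σ(aᵢdᵢ/nᵢ) / Σ(bᵢcᵢ/nᵢ), where nᵢ is the stratum total.
Stratum 1 (Urban): n = 4043; a·d/n = 181·1773/4043 = 79.3750; b·c/n = 428·1661/4043 = 175.8368
Stratum 2 (Rural): n = 6409; a·d/n = 373·2262/6409 = 131.6471; b·c/n = 2851·923/6409 = 410.5903
OR_MH = (79.3750 + 131.6471) / (175.8368 + 410.5903) = 211.0220 / 586.4270 = 0.35984

0.36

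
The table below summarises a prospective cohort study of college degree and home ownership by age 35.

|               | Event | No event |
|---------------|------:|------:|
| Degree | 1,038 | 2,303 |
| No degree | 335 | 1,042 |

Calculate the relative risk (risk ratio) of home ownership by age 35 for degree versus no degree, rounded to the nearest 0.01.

Cells: a = 1038, b = 2303, c = 335, d = 1042.
Risk in exposed = 1038/3341 = 0.31069; risk in unexposed = 335/1377 = 0.24328.
RR = 0.31069 / 0.24328 = 1.27706
The risk among the exposed is 1.28 times that among the unexposed.

1.28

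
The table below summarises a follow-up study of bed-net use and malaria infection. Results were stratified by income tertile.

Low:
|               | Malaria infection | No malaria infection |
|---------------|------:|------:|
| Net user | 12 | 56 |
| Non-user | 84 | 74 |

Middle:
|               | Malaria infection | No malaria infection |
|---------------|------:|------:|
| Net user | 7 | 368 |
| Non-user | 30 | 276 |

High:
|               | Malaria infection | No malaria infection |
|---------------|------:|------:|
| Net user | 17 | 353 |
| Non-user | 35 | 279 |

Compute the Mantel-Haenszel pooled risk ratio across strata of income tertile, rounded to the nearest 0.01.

0.32

RR_MH = Σ(aᵢ·n₀ᵢ/nᵢ) / Σ(cᵢ·n₁ᵢ/nᵢ), with n₁ᵢ = aᵢ+bᵢ (exposed), n₀ᵢ = cᵢ+dᵢ (unexposed), nᵢ = n₁ᵢ+n₀ᵢ.
Stratum 1 (Low): n₁ = 68, n₀ = 158, n = 226; a·n₀/n = 12·158/226 = 8.3894; c·n₁/n = 84·68/226 = 25.2743
Stratum 2 (Middle): n₁ = 375, n₀ = 306, n = 681; a·n₀/n = 7·306/681 = 3.1454; c·n₁/n = 30·375/681 = 16.5198
Stratum 3 (High): n₁ = 370, n₀ = 314, n = 684; a·n₀/n = 17·314/684 = 7.8041; c·n₁/n = 35·370/684 = 18.9327
RR_MH = (8.3894 + 3.1454 + 7.8041) / (25.2743 + 16.5198 + 18.9327) = 19.3388 / 60.7269 = 0.31846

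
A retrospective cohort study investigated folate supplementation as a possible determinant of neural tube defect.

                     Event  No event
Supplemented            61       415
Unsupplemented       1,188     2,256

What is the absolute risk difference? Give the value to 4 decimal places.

-0.2168

Cells: a = 61, b = 415, c = 1188, d = 2256.
Risk in exposed = 61/476 = 0.128151; risk in unexposed = 1188/3444 = 0.344948.
Risk difference = 0.128151 − 0.344948 = -0.216796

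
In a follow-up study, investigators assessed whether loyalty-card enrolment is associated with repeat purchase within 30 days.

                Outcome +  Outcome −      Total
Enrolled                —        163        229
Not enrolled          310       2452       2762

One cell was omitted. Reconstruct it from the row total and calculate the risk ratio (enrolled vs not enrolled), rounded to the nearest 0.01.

The missing cell is in the exposed row: 229 − 163 = 66.
So a = 66, b = 163, c = 310, d = 2452.
RR = [a/(a+b)] / [c/(c+d)] = (66/229) / (310/2762) = 0.28821/0.11224 = 2.56785

2.57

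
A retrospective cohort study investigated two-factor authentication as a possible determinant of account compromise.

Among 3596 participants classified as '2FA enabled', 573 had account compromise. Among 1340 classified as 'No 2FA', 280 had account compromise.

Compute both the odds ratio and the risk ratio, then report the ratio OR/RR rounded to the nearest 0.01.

From the description: a = 573, b = 3023, c = 280, d = 1060.
OR = (573·1060)/(3023·280) = 607380/846440 = 0.71757
Risk in exposed = 573/3596 = 0.15934; risk in unexposed = 280/1340 = 0.20896; RR = 0.76257
OR/RR = 0.71757 / 0.76257 = 0.94098
The outcome is not rare, so the OR lies further from 1 than the RR.

0.94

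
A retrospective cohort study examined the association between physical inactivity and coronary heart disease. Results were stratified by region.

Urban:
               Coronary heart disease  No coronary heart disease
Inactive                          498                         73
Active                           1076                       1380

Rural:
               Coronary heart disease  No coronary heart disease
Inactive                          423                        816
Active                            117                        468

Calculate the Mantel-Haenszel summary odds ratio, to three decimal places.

OR_MH = Σ(aᵢdᵢ/nᵢ) / Σ(bᵢcᵢ/nᵢ), where nᵢ is the stratum total.
Stratum 1 (Urban): n = 3027; a·d/n = 498·1380/3027 = 227.0367; b·c/n = 73·1076/3027 = 25.9491
Stratum 2 (Rural): n = 1824; a·d/n = 423·468/1824 = 108.5329; b·c/n = 816·117/1824 = 52.3421
OR_MH = (227.0367 + 108.5329) / (25.9491 + 52.3421) = 335.5696 / 78.2912 = 4.28617

4.286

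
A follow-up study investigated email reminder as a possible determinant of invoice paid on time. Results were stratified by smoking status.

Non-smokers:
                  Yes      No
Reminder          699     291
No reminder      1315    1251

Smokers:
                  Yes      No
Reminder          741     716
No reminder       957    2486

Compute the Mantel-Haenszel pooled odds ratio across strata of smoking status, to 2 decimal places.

OR_MH = Σ(aᵢdᵢ/nᵢ) / Σ(bᵢcᵢ/nᵢ), where nᵢ is the stratum total.
Stratum 1 (Non-smokers): n = 3556; a·d/n = 699·1251/3556 = 245.9080; b·c/n = 291·1315/3556 = 107.6111
Stratum 2 (Smokers): n = 4900; a·d/n = 741·2486/4900 = 375.9441; b·c/n = 716·957/4900 = 139.8392
OR_MH = (245.9080 + 375.9441) / (107.6111 + 139.8392) = 621.8521 / 247.4503 = 2.51304

2.51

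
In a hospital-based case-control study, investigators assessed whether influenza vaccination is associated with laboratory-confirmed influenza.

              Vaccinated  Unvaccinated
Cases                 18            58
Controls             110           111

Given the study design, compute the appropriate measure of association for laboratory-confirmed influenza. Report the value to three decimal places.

0.313

Reading the table with exposure as columns: a = 18 (Vaccinated, case), b = 110 (Vaccinated, non-case), c = 58 (Unvaccinated, case), d = 111.
This is a hospital-based case-control study: participants were sampled on outcome status, so risks in the source population cannot be estimated directly — relative risk is not valid here. The odds ratio is the appropriate measure.
OR = (a·d)/(b·c) = (18 × 111) / (110 × 58) = 1998 / 6380 = 0.31317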